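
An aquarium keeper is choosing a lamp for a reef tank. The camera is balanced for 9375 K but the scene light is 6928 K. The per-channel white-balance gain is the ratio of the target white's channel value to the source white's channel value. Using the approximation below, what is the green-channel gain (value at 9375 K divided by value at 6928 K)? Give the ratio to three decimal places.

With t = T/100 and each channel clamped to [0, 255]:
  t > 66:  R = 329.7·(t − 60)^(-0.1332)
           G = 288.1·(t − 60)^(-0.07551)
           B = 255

At 6928 K (t = 69.28):
  G = 288.1·(69.28 − 60)^(-0.07551) = 288.1·9.28^(-0.07551) = 288.1·0.84516 = 243.491.
At 9375 K (t = 93.75):
  G = 288.1·(93.75 − 60)^(-0.07551) = 288.1·33.75^(-0.07551) = 288.1·0.76666 = 220.873.
Gain = 220.873 / 243.491 = 0.9071 → 0.907.

0.907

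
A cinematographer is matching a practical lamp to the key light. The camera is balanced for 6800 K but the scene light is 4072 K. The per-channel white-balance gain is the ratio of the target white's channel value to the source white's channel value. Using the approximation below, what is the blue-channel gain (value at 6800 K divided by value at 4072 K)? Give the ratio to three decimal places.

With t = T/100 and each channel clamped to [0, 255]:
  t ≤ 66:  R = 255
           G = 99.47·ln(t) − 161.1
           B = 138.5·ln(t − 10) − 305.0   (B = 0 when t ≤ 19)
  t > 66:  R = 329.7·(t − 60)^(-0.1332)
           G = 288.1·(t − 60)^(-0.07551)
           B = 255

At 4072 K (t = 40.72):
  B = 138.5·ln(40.72 − 10) − 305.0 = 138.5·ln 30.72 − 305.0 = 138.5·3.4249 − 305.0 = 169.351.
At 6800 K (t = 68):
  B = 255 by definition for t > 66.
Gain = 255.000 / 169.351 = 1.5058 → 1.506.

1.506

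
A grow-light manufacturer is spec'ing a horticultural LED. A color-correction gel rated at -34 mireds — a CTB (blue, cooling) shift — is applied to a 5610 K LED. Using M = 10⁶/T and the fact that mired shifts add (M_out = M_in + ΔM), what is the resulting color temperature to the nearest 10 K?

M_in = 10⁶/5610 = 178.25 mireds.
M_out = 178.25 + (-34) = 144.25 mireds.
T_out = 10⁶/144.25 = 6932.3 K → 6930 K.

6930 K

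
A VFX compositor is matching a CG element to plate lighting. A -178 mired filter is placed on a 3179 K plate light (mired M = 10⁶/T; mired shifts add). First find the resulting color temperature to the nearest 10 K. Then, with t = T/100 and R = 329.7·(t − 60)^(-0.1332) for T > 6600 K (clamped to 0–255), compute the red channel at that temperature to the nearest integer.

234

M_in = 10⁶/3179 = 314.56; M_out = 314.56 + (-178) = 136.56.
T_out = 10⁶/136.56 = 7322.6 K → 7320 K; t = 73.2.
R = 329.7·(73.2 − 60)^(-0.1332) = 329.7·13.2^(-0.1332) = 329.7·0.70915 = 233.808.
Rounded: 234.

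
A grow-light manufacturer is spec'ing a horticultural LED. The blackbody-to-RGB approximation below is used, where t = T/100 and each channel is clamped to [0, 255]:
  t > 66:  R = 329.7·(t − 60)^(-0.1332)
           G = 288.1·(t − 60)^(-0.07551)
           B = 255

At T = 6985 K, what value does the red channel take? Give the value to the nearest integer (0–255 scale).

243

t = 6985/100 = 69.85; the t > 66 branch applies.
R = 329.7·(69.85 − 60)^(-0.1332) = 329.7·9.85^(-0.1332) = 329.7·0.73735 = 243.105.
Rounded: 243.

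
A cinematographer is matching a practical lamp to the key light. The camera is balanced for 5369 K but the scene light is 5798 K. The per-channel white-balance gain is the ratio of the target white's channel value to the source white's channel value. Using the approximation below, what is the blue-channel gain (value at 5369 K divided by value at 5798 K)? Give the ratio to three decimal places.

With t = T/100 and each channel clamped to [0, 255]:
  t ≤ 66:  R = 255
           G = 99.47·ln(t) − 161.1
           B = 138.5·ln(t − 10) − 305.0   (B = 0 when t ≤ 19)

At 5798 K (t = 57.98):
  B = 138.5·ln(57.98 − 10) − 305.0 = 138.5·ln 47.98 − 305.0 = 138.5·3.8708 − 305.0 = 231.104.
At 5369 K (t = 53.69):
  B = 138.5·ln(53.69 − 10) − 305.0 = 138.5·ln 43.69 − 305.0 = 138.5·3.7771 − 305.0 = 218.131.
Gain = 218.131 / 231.104 = 0.9439 → 0.944.

0.944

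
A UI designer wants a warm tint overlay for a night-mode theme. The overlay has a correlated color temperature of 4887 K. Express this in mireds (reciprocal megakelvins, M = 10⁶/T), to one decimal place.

M = 10⁶ / 4887 = 204.625 → 204.6 mireds.

204.6 mireds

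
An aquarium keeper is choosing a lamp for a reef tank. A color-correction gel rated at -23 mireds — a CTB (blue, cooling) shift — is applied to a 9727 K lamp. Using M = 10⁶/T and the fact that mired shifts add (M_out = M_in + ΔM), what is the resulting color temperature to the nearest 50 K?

12550 K

M_in = 10⁶/9727 = 102.81 mireds.
M_out = 102.81 + (-23) = 79.81 mireds.
T_out = 10⁶/79.81 = 12530.3 K → 12550 K.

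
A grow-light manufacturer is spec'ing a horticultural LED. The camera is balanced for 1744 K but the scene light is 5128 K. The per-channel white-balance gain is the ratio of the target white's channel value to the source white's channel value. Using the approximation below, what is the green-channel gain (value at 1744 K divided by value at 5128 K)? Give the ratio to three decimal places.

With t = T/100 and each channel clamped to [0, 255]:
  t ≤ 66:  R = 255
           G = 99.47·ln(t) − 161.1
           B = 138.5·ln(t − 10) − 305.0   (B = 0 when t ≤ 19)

0.535

At 5128 K (t = 51.28):
  G = 99.47·ln 51.28 − 161.1 = 99.47·3.9373 − 161.1 = 230.543.
At 1744 K (t = 17.44):
  G = 99.47·ln 17.44 − 161.1 = 99.47·2.8588 − 161.1 = 123.261.
Gain = 123.261 / 230.543 = 0.5347 → 0.535.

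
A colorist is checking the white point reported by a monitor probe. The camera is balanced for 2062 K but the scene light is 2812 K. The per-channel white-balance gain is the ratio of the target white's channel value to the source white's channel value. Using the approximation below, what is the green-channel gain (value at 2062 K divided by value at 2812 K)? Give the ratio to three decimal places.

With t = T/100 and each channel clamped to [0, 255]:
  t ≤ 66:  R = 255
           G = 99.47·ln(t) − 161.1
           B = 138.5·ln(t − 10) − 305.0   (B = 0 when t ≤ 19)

0.819

At 2812 K (t = 28.12):
  G = 99.47·ln 28.12 − 161.1 = 99.47·3.3365 − 161.1 = 170.780.
At 2062 K (t = 20.62):
  G = 99.47·ln 20.62 − 161.1 = 99.47·3.0263 − 161.1 = 139.922.
Gain = 139.922 / 170.780 = 0.8193 → 0.819.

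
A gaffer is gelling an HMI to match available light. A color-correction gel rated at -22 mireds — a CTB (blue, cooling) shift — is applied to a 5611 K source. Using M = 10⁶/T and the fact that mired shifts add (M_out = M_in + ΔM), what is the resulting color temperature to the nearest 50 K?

6400 K

M_in = 10⁶/5611 = 178.22 mireds.
M_out = 178.22 + (-22) = 156.22 mireds.
T_out = 10⁶/156.22 = 6401.2 K → 6400 K.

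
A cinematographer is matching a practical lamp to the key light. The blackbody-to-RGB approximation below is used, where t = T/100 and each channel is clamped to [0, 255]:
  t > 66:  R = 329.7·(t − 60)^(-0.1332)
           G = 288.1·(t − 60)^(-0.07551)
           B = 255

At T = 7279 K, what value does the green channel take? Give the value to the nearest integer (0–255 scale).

t = 7279/100 = 72.79; the t > 66 branch applies.
G = 288.1·(72.79 − 60)^(-0.07551) = 288.1·12.79^(-0.07551) = 288.1·0.82494 = 237.664.
Rounded: 238.

238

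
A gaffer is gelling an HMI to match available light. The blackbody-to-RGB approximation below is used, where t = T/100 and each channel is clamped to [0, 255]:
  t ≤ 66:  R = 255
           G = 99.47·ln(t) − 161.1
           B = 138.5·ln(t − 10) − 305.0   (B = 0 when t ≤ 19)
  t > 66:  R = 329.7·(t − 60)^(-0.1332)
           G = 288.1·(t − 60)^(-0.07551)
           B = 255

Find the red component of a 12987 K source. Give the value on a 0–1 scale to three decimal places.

0.734

t = 12987/100 = 129.87; the t > 66 branch applies.
R = 329.7·(129.87 − 60)^(-0.1332) = 329.7·69.87^(-0.1332) = 329.7·0.56799 = 187.266.
On a 0–1 scale: 187.266/255 = 0.7344 → 0.734.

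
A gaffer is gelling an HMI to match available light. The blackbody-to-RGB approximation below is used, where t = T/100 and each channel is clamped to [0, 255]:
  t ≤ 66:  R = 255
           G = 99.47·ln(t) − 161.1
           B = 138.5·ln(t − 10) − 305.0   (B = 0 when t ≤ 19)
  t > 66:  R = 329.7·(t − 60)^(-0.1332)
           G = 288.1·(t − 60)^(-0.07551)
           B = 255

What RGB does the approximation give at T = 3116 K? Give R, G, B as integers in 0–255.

t = 3116/100 = 31.16; the t ≤ 66 branch applies.
R = 255 by definition for t ≤ 66.
G = 99.47·ln 31.16 − 161.1 = 99.47·3.4391 − 161.1 = 180.991.
B = 138.5·ln(31.16 − 10) − 305.0 = 138.5·ln 21.16 − 305.0 = 138.5·3.0521 − 305.0 = 117.718.
Rounded: (255, 181, 118).

R=255, G=181, B=118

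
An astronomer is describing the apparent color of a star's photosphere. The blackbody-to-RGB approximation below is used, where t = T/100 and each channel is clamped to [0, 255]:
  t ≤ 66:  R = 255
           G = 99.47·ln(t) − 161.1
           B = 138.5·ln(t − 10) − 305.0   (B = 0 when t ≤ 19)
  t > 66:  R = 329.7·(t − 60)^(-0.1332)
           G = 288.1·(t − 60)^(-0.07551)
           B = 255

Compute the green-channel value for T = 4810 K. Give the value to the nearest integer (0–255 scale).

t = 4810/100 = 48.1; the t ≤ 66 branch applies.
G = 99.47·ln 48.1 − 161.1 = 99.47·3.8733 − 161.1 = 224.175.
Rounded: 224.

224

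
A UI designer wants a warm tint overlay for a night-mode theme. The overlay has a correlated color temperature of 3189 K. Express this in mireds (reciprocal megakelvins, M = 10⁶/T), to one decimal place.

313.6 mireds

M = 10⁶ / 3189 = 313.578 → 313.6 mireds.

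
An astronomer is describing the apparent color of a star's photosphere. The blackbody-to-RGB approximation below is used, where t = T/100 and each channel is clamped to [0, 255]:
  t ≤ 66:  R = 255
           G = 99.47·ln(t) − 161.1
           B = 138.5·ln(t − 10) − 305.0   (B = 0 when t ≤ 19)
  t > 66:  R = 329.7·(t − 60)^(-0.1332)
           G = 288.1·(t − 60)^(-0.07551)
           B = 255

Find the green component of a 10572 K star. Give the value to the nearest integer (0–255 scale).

216

t = 10572/100 = 105.72; the t > 66 branch applies.
G = 288.1·(105.72 − 60)^(-0.07551) = 288.1·45.72^(-0.07551) = 288.1·0.74928 = 215.868.
Rounded: 216.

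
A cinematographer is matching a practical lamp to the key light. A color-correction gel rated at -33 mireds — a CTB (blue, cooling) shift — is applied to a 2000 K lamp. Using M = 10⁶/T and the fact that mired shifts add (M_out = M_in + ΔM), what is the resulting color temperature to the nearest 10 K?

M_in = 10⁶/2000 = 500.00 mireds.
M_out = 500.00 + (-33) = 467.00 mireds.
T_out = 10⁶/467.00 = 2141.3 K → 2140 K.

2140 K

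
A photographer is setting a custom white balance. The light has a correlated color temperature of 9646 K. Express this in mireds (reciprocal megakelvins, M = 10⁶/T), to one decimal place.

M = 10⁶ / 9646 = 103.670 → 103.7 mireds.

103.7 mireds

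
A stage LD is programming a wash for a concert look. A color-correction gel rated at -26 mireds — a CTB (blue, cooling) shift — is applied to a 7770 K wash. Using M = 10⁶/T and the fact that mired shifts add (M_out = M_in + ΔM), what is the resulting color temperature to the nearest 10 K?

9740 K

M_in = 10⁶/7770 = 128.70 mireds.
M_out = 128.70 + (-26) = 102.70 mireds.
T_out = 10⁶/102.70 = 9737.1 K → 9740 K.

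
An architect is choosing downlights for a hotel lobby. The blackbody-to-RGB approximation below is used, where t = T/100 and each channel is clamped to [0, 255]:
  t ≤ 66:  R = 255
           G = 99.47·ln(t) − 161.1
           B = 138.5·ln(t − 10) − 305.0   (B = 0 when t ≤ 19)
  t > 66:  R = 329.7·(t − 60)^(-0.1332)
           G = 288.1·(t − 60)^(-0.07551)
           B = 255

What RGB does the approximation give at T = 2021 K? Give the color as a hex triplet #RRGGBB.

#FF8A11

t = 2021/100 = 20.21; the t ≤ 66 branch applies.
R = 255 by definition for t ≤ 66.
G = 99.47·ln 20.21 − 161.1 = 99.47·3.0062 − 161.1 = 137.924.
B = 138.5·ln(20.21 − 10) − 305.0 = 138.5·ln 10.21 − 305.0 = 138.5·2.3234 − 305.0 = 16.786.
Rounded: (255, 138, 17).
In hex: #FF8A11.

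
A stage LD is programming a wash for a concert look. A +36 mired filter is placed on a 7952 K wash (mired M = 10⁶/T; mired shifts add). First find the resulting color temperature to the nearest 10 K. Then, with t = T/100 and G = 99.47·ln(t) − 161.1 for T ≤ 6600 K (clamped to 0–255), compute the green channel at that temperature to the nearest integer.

249

M_in = 10⁶/7952 = 125.75; M_out = 125.75 + (+36) = 161.75.
T_out = 10⁶/161.75 = 6182.2 K → 6180 K; t = 61.8.
G = 99.47·ln 61.8 − 161.1 = 99.47·4.1239 − 161.1 = 249.105.
Rounded: 249.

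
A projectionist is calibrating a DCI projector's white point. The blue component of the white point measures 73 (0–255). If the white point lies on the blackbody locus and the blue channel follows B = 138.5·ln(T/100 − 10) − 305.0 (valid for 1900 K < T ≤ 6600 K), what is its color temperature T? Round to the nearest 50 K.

ln(t − 10) = (73 + 305.0) / 138.5 = 2.7292.
t − 10 = e^2.7292 = 15.321, so t = 25.321.
T = 100·t = 2532 K → 2550 K to the nearest 50 K.

2550 K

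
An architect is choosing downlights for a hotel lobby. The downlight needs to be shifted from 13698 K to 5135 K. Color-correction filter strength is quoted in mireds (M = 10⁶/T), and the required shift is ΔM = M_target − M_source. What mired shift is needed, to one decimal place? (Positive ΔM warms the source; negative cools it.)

+121.7 mireds

M_source = 10⁶/13698 = 73.003; M_target = 10⁶/5135 = 194.742.
ΔM = 194.742 − 73.003 = 121.739 → +121.7 mireds, a warming shift.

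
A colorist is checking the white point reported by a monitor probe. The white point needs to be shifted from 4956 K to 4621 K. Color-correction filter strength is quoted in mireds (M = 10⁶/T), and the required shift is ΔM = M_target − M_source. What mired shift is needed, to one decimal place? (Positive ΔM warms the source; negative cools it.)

+14.6 mireds

M_source = 10⁶/4956 = 201.776; M_target = 10⁶/4621 = 216.403.
ΔM = 216.403 − 201.776 = 14.628 → +14.6 mireds, a warming shift.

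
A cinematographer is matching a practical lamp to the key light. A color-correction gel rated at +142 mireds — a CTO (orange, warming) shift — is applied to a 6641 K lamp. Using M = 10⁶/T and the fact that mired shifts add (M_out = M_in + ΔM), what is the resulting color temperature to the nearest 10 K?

3420 K

M_in = 10⁶/6641 = 150.58 mireds.
M_out = 150.58 + (+142) = 292.58 mireds.
T_out = 10⁶/292.58 = 3417.9 K → 3420 K.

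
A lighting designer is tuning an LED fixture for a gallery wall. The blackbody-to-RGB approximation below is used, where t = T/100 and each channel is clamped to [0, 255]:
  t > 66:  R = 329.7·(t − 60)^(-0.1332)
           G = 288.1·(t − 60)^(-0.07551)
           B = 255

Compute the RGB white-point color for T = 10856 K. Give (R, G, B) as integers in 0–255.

(197, 215, 255)

t = 10856/100 = 108.56; the t > 66 branch applies.
R = 329.7·(108.56 − 60)^(-0.1332) = 329.7·48.56^(-0.1332) = 329.7·0.59619 = 196.565.
G = 288.1·(108.56 − 60)^(-0.07551) = 288.1·48.56^(-0.07551) = 288.1·0.74588 = 214.888.
B = 255 by definition for t > 66.
Rounded: (197, 215, 255).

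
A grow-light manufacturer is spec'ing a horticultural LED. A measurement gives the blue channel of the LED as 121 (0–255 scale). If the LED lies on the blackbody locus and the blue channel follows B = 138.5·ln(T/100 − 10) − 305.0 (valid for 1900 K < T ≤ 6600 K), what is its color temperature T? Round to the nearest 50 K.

3150 K

ln(t − 10) = (121 + 305.0) / 138.5 = 3.0758.
t − 10 = e^3.0758 = 21.667, so t = 31.667.
T = 100·t = 3167 K → 3150 K to the nearest 50 K.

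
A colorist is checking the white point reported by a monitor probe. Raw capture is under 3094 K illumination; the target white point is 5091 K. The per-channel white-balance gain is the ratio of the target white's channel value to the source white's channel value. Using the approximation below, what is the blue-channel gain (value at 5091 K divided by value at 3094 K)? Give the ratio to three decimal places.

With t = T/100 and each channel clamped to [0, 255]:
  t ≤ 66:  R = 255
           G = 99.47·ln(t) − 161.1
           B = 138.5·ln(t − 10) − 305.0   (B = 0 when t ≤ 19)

1.798

At 3094 K (t = 30.94):
  B = 138.5·ln(30.94 − 10) − 305.0 = 138.5·ln 20.94 − 305.0 = 138.5·3.0417 − 305.0 = 116.270.
At 5091 K (t = 50.91):
  B = 138.5·ln(50.91 − 10) − 305.0 = 138.5·ln 40.91 − 305.0 = 138.5·3.7114 − 305.0 = 209.025.
Gain = 209.025 / 116.270 = 1.7978 → 1.798.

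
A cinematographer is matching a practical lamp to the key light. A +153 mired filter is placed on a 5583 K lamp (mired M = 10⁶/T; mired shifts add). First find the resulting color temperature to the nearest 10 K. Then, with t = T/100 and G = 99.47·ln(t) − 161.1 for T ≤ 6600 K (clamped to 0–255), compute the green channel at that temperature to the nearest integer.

M_in = 10⁶/5583 = 179.12; M_out = 179.12 + (+153) = 332.12.
T_out = 10⁶/332.12 = 3011.0 K → 3010 K; t = 30.1.
G = 99.47·ln 30.1 − 161.1 = 99.47·3.4045 − 161.1 = 177.548.
Rounded: 178.

178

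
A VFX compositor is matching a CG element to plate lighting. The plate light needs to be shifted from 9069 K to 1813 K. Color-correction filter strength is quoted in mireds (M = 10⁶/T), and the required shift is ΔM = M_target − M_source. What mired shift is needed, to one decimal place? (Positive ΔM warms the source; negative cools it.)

M_source = 10⁶/9069 = 110.266; M_target = 10⁶/1813 = 551.572.
ΔM = 551.572 − 110.266 = 441.306 → +441.3 mireds, a warming shift.

+441.3 mireds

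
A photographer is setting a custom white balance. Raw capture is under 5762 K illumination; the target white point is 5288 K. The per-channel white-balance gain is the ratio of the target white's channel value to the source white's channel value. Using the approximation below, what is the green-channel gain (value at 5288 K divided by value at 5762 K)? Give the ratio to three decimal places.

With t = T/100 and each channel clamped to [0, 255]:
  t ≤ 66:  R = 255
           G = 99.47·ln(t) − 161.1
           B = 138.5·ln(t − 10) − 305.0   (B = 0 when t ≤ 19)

0.965

At 5762 K (t = 57.62):
  G = 99.47·ln 57.62 − 161.1 = 99.47·4.0539 − 161.1 = 242.138.
At 5288 K (t = 52.88):
  G = 99.47·ln 52.88 − 161.1 = 99.47·3.9680 − 161.1 = 233.599.
Gain = 233.599 / 242.138 = 0.9647 → 0.965.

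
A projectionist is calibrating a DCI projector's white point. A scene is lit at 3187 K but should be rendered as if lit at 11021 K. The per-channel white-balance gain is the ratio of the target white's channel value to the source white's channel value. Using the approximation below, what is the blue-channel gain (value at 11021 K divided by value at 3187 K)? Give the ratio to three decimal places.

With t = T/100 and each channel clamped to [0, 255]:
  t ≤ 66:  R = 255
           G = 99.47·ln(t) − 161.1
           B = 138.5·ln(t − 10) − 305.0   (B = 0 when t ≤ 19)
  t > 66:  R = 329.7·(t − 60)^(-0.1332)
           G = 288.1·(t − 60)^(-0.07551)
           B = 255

2.085

At 3187 K (t = 31.87):
  B = 138.5·ln(31.87 − 10) − 305.0 = 138.5·ln 21.87 − 305.0 = 138.5·3.0851 − 305.0 = 122.289.
At 11021 K (t = 110.21):
  B = 255 by definition for t > 66.
Gain = 255.000 / 122.289 = 2.0852 → 2.085.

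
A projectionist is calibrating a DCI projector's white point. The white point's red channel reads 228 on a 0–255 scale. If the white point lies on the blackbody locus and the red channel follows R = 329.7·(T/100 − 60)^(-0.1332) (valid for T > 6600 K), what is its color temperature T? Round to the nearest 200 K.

(t − 60)^(-0.1332) = 228/329.7 = 0.69154.
t − 60 = 0.69154^(1/-0.1332) = 0.69154^(-7.508) = 15.943, so t = 75.943.
T = 100·t = 7594 K → 7600 K to the nearest 200 K.

7600 K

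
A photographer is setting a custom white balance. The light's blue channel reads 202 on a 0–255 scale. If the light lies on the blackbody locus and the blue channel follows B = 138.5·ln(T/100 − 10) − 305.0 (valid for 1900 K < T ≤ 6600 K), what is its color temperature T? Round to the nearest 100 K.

4900 K

ln(t − 10) = (202 + 305.0) / 138.5 = 3.6606.
t − 10 = e^3.6606 = 38.887, so t = 48.887.
T = 100·t = 4889 K → 4900 K to the nearest 100 K.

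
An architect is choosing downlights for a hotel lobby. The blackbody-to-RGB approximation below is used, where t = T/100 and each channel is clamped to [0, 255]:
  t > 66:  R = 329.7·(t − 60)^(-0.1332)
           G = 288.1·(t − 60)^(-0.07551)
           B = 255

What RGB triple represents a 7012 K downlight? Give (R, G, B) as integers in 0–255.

t = 7012/100 = 70.12; the t > 66 branch applies.
R = 329.7·(70.12 − 60)^(-0.1332) = 329.7·10.12^(-0.1332) = 329.7·0.73470 = 242.231.
G = 288.1·(70.12 − 60)^(-0.07551) = 288.1·10.12^(-0.07551) = 288.1·0.83965 = 241.903.
B = 255 by definition for t > 66.
Rounded: (242, 242, 255).

(242, 242, 255)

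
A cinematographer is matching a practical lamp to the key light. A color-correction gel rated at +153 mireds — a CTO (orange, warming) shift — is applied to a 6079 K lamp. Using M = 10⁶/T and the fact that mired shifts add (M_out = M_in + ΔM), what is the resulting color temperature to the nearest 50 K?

M_in = 10⁶/6079 = 164.50 mireds.
M_out = 164.50 + (+153) = 317.50 mireds.
T_out = 10⁶/317.50 = 3149.6 K → 3150 K.

3150 K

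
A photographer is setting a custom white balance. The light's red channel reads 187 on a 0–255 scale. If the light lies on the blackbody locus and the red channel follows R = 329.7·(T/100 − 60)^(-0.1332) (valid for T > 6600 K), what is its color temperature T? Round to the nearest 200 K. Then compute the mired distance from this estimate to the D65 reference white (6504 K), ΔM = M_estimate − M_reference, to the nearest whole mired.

(t − 60)^(-0.1332) = 187/329.7 = 0.56718.
t − 60 = 0.56718^(1/-0.1332) = 0.56718^(-7.508) = 70.620, so t = 130.620.
T = 100·t = 13062 K → 13000 K to the nearest 200 K.
M_estimate = 10⁶/13000 = 76.92; M_reference = 10⁶/6504 = 153.75.
ΔM = 76.92 − 153.75 = -76.83 → -77 mireds.

-77 mireds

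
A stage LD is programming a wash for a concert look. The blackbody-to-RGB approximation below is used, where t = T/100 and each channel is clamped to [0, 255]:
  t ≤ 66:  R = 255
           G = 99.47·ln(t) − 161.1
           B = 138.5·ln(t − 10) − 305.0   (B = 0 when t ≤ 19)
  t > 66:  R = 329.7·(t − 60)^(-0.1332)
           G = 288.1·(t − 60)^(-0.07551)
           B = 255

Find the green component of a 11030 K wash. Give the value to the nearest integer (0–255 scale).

214

t = 11030/100 = 110.3; the t > 66 branch applies.
G = 288.1·(110.3 − 60)^(-0.07551) = 288.1·50.3^(-0.07551) = 288.1·0.74390 = 214.318.
Rounded: 214.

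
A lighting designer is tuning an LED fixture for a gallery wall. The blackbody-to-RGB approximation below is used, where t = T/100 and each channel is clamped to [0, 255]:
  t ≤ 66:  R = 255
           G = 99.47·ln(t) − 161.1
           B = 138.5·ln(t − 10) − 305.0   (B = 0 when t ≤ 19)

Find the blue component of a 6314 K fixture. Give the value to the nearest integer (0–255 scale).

t = 6314/100 = 63.14; the t ≤ 66 branch applies.
B = 138.5·ln(63.14 − 10) − 305.0 = 138.5·ln 53.14 − 305.0 = 138.5·3.9729 − 305.0 = 245.251.
Rounded: 245.

245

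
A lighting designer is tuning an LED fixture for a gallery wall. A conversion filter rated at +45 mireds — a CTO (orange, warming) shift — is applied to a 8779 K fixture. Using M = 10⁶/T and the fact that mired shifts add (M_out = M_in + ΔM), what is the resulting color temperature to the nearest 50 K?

M_in = 10⁶/8779 = 113.91 mireds.
M_out = 113.91 + (+45) = 158.91 mireds.
T_out = 10⁶/158.91 = 6292.9 K → 6300 K.

6300 K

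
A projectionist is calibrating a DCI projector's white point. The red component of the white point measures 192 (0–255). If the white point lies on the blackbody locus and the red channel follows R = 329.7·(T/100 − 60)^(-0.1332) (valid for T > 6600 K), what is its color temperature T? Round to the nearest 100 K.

(t − 60)^(-0.1332) = 192/329.7 = 0.58235.
t − 60 = 0.58235^(1/-0.1332) = 0.58235^(-7.508) = 57.929, so t = 117.929.
T = 100·t = 11793 K → 11800 K to the nearest 100 K.

11800 K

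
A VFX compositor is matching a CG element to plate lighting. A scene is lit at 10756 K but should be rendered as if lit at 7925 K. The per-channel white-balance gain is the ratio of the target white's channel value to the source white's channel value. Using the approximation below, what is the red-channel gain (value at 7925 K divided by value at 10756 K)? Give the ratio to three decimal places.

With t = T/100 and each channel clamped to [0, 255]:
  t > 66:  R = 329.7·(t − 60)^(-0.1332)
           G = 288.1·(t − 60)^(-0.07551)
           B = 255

At 10756 K (t = 107.56):
  R = 329.7·(107.56 − 60)^(-0.1332) = 329.7·47.56^(-0.1332) = 329.7·0.59785 = 197.111.
At 7925 K (t = 79.25):
  R = 329.7·(79.25 − 60)^(-0.1332) = 329.7·19.25^(-0.1332) = 329.7·0.67439 = 222.348.
Gain = 222.348 / 197.111 = 1.1280 → 1.128.

1.128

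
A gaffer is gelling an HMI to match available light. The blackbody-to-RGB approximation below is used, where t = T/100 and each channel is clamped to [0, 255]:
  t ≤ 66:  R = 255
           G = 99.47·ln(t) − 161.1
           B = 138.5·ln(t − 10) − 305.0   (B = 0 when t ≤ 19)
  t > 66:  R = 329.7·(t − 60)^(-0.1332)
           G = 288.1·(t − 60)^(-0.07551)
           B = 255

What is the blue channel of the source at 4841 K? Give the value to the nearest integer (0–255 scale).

t = 4841/100 = 48.41; the t ≤ 66 branch applies.
B = 138.5·ln(48.41 − 10) − 305.0 = 138.5·ln 38.41 − 305.0 = 138.5·3.6483 − 305.0 = 200.292.
Rounded: 200.

200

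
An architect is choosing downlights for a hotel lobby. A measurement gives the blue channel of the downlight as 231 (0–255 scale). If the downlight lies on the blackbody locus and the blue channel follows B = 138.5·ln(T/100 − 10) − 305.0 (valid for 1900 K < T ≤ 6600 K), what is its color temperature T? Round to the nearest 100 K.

ln(t − 10) = (231 + 305.0) / 138.5 = 3.8700.
t − 10 = e^3.8700 = 47.944, so t = 57.944.
T = 100·t = 5794 K → 5800 K to the nearest 100 K.

5800 K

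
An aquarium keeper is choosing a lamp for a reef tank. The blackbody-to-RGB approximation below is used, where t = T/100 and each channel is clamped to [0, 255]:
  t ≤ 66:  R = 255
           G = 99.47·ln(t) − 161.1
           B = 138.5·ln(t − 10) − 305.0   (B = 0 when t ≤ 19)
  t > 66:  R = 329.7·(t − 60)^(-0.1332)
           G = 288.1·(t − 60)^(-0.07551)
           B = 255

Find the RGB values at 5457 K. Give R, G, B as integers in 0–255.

t = 5457/100 = 54.57; the t ≤ 66 branch applies.
R = 255 by definition for t ≤ 66.
G = 99.47·ln 54.57 − 161.1 = 99.47·3.9995 − 161.1 = 236.729.
B = 138.5·ln(54.57 − 10) − 305.0 = 138.5·ln 44.57 − 305.0 = 138.5·3.7971 − 305.0 = 220.893.
Rounded: (255, 237, 221).

R=255, G=237, B=221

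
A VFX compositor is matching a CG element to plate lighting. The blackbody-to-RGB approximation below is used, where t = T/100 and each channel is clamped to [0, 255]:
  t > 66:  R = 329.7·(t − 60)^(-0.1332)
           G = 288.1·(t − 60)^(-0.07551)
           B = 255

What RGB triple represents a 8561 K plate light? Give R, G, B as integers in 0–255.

t = 8561/100 = 85.61; the t > 66 branch applies.
R = 329.7·(85.61 − 60)^(-0.1332) = 329.7·25.61^(-0.1332) = 329.7·0.64923 = 214.052.
G = 288.1·(85.61 − 60)^(-0.07551) = 288.1·25.61^(-0.07551) = 288.1·0.78280 = 225.525.
B = 255 by definition for t > 66.
Rounded: (214, 226, 255).

R=214, G=226, B=255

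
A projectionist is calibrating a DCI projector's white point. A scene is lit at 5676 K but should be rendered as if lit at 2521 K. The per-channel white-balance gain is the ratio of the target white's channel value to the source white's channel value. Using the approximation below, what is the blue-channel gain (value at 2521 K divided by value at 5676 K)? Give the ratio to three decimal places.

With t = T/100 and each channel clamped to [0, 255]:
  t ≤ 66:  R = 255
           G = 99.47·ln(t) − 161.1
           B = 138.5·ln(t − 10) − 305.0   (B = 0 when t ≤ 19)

At 5676 K (t = 56.76):
  B = 138.5·ln(56.76 − 10) − 305.0 = 138.5·ln 46.76 − 305.0 = 138.5·3.8450 − 305.0 = 227.536.
At 2521 K (t = 25.21):
  B = 138.5·ln(25.21 − 10) − 305.0 = 138.5·ln 15.21 − 305.0 = 138.5·2.7220 − 305.0 = 71.991.
Gain = 71.991 / 227.536 = 0.3164 → 0.316.

0.316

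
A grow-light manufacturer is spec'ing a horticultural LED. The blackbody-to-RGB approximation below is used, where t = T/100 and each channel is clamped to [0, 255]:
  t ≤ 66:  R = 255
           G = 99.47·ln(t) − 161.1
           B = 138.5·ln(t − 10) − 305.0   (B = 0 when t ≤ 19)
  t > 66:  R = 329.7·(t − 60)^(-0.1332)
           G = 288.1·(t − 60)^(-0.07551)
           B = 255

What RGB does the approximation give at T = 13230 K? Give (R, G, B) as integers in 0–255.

t = 13230/100 = 132.3; the t > 66 branch applies.
R = 329.7·(132.3 − 60)^(-0.1332) = 329.7·72.3^(-0.1332) = 329.7·0.56541 = 186.415.
G = 288.1·(132.3 − 60)^(-0.07551) = 288.1·72.3^(-0.07551) = 288.1·0.72380 = 208.526.
B = 255 by definition for t > 66.
Rounded: (186, 209, 255).

(186, 209, 255)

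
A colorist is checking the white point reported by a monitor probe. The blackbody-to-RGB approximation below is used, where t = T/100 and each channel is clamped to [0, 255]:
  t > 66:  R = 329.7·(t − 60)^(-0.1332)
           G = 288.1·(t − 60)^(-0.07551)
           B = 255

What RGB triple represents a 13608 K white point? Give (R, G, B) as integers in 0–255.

(185, 208, 255)

t = 13608/100 = 136.08; the t > 66 branch applies.
R = 329.7·(136.08 − 60)^(-0.1332) = 329.7·76.08^(-0.1332) = 329.7·0.56158 = 185.154.
G = 288.1·(136.08 − 60)^(-0.07551) = 288.1·76.08^(-0.07551) = 288.1·0.72102 = 207.725.
B = 255 by definition for t > 66.
Rounded: (185, 208, 255).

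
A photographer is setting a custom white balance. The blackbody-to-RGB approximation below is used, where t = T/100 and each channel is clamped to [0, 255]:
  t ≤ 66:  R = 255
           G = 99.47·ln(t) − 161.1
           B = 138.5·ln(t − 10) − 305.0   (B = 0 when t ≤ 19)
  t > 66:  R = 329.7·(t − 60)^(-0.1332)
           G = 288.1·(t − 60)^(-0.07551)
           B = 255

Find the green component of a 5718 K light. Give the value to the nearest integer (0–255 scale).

t = 5718/100 = 57.18; the t ≤ 66 branch applies.
G = 99.47·ln 57.18 − 161.1 = 99.47·4.0462 − 161.1 = 241.376.
Rounded: 241.

241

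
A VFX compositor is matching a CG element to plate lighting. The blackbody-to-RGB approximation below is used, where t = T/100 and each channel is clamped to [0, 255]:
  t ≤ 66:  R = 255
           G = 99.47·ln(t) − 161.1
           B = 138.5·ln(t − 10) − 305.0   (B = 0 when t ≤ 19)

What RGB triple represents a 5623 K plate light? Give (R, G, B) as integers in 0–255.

(255, 240, 226)

t = 5623/100 = 56.23; the t ≤ 66 branch applies.
R = 255 by definition for t ≤ 66.
G = 99.47·ln 56.23 − 161.1 = 99.47·4.0295 − 161.1 = 239.709.
B = 138.5·ln(56.23 − 10) − 305.0 = 138.5·ln 46.23 − 305.0 = 138.5·3.8336 − 305.0 = 225.958.
Rounded: (255, 240, 226).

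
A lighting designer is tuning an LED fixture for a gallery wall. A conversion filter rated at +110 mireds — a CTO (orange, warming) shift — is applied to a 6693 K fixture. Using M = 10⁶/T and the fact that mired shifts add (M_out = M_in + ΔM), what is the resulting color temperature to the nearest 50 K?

M_in = 10⁶/6693 = 149.41 mireds.
M_out = 149.41 + (+110) = 259.41 mireds.
T_out = 10⁶/259.41 = 3854.9 K → 3850 K.

3850 K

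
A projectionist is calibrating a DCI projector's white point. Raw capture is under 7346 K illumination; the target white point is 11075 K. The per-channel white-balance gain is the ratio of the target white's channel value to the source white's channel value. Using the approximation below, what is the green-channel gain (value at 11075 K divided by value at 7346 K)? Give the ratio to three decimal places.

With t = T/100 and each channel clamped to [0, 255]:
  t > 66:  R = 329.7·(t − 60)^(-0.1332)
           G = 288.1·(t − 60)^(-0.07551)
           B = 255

At 7346 K (t = 73.46):
  G = 288.1·(73.46 − 60)^(-0.07551) = 288.1·13.46^(-0.07551) = 288.1·0.82176 = 236.749.
At 11075 K (t = 110.75):
  G = 288.1·(110.75 − 60)^(-0.07551) = 288.1·50.75^(-0.07551) = 288.1·0.74340 = 214.174.
Gain = 214.174 / 236.749 = 0.9046 → 0.905.

0.905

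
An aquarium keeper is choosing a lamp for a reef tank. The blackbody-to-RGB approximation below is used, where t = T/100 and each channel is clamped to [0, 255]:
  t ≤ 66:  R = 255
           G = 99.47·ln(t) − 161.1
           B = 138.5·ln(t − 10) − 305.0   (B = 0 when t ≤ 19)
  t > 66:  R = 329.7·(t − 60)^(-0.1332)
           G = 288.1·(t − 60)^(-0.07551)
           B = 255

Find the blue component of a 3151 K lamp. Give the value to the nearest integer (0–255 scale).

120

t = 3151/100 = 31.51; the t ≤ 66 branch applies.
B = 138.5·ln(31.51 − 10) − 305.0 = 138.5·ln 21.51 − 305.0 = 138.5·3.0685 − 305.0 = 119.990.
Rounded: 120.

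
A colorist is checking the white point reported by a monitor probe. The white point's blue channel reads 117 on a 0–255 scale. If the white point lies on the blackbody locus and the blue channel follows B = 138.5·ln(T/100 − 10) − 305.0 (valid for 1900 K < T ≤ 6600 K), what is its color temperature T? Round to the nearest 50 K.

ln(t − 10) = (117 + 305.0) / 138.5 = 3.0469.
t − 10 = e^3.0469 = 21.051, so t = 31.051.
T = 100·t = 3105 K → 3100 K to the nearest 50 K.

3100 K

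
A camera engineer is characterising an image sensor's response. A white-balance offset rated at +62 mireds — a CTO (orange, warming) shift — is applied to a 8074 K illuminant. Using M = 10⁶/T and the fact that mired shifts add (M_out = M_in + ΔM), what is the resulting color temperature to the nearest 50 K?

M_in = 10⁶/8074 = 123.85 mireds.
M_out = 123.85 + (+62) = 185.85 mireds.
T_out = 10⁶/185.85 = 5380.6 K → 5400 K.

5400 K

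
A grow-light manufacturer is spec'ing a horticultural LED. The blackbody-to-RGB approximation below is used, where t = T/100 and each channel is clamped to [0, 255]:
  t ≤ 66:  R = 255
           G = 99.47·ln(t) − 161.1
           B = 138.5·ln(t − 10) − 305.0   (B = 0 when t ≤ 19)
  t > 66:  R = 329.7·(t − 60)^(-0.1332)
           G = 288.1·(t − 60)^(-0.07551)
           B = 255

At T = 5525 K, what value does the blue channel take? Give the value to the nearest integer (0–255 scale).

223

t = 5525/100 = 55.25; the t ≤ 66 branch applies.
B = 138.5·ln(55.25 − 10) − 305.0 = 138.5·ln 45.25 − 305.0 = 138.5·3.8122 − 305.0 = 222.990.
Rounded: 223.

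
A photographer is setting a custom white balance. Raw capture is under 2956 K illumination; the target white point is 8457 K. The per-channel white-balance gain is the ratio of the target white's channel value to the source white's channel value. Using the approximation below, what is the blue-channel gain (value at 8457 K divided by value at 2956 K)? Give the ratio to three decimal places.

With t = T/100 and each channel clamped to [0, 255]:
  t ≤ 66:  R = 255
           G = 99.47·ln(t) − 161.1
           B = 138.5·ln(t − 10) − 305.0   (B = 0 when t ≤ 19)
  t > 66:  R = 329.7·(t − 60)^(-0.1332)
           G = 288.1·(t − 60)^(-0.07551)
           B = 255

At 2956 K (t = 29.56):
  B = 138.5·ln(29.56 − 10) − 305.0 = 138.5·ln 19.56 − 305.0 = 138.5·2.9735 − 305.0 = 106.828.
At 8457 K (t = 84.57):
  B = 255 by definition for t > 66.
Gain = 255.000 / 106.828 = 2.3870 → 2.387.

2.387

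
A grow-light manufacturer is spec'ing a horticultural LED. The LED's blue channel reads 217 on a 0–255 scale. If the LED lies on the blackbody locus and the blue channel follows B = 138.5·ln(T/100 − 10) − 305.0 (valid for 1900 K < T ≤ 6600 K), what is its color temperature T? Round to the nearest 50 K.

ln(t − 10) = (217 + 305.0) / 138.5 = 3.7690.
t − 10 = e^3.7690 = 43.335, so t = 53.335.
T = 100·t = 5333 K → 5350 K to the nearest 50 K.

5350 K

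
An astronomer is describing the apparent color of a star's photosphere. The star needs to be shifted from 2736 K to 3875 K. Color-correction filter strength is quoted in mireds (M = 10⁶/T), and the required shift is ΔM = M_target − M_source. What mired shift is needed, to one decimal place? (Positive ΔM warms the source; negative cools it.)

-107.4 mireds

M_source = 10⁶/2736 = 365.497; M_target = 10⁶/3875 = 258.065.
ΔM = 258.065 − 365.497 = -107.433 → -107.4 mireds, a cooling shift.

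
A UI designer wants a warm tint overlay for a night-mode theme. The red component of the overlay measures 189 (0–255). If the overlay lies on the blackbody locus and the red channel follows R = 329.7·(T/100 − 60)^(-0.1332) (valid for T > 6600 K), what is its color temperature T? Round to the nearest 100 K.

12500 K

(t − 60)^(-0.1332) = 189/329.7 = 0.57325.
t − 60 = 0.57325^(1/-0.1332) = 0.57325^(-7.508) = 65.199, so t = 125.199.
T = 100·t = 12520 K → 12500 K to the nearest 100 K.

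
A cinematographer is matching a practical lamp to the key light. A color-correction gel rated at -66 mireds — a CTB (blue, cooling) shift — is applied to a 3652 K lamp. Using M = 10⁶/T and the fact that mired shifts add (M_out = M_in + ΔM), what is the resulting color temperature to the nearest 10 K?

4810 K

M_in = 10⁶/3652 = 273.82 mireds.
M_out = 273.82 + (-66) = 207.82 mireds.
T_out = 10⁶/207.82 = 4811.8 K → 4810 K.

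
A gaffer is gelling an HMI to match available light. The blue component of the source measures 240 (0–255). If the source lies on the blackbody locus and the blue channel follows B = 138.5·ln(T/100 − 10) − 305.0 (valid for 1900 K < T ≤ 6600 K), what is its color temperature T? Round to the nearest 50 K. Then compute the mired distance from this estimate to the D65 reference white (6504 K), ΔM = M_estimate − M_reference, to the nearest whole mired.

ln(t − 10) = (240 + 305.0) / 138.5 = 3.9350.
t − 10 = e^3.9350 = 51.163, so t = 61.163.
T = 100·t = 6116 K → 6100 K to the nearest 50 K.
M_estimate = 10⁶/6100 = 163.93; M_reference = 10⁶/6504 = 153.75.
ΔM = 163.93 − 153.75 = 10.18 → +10 mireds.

+10 mireds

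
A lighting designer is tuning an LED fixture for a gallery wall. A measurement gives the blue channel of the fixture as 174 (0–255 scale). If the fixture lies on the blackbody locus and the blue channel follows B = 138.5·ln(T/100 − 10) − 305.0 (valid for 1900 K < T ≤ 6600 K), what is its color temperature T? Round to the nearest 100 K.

4200 K

ln(t − 10) = (174 + 305.0) / 138.5 = 3.4585.
t − 10 = e^3.4585 = 31.769, so t = 41.769.
T = 100·t = 4177 K → 4200 K to the nearest 100 K.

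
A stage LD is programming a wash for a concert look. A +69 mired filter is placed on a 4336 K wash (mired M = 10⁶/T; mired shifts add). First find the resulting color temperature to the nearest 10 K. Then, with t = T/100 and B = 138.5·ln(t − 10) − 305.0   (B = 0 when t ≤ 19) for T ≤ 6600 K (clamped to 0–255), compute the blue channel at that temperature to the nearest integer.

132

M_in = 10⁶/4336 = 230.63; M_out = 230.63 + (+69) = 299.63.
T_out = 10⁶/299.63 = 3337.5 K → 3340 K; t = 33.4.
B = 138.5·ln(33.4 − 10) − 305.0 = 138.5·ln 23.4 − 305.0 = 138.5·3.1527 − 305.0 = 131.654.
Rounded: 132.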